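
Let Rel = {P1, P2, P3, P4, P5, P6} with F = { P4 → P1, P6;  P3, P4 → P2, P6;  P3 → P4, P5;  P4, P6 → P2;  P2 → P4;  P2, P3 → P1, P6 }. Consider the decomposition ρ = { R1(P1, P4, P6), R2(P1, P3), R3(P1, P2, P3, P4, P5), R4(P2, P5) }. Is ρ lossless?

Yes

Chase test. Columns are P1, P2, P3, P4, P5, P6; row i has aⱼ where attribute j ∈ Ri, else bᵢⱼ.
Initial tableau (one row per fragment):
  row 1: a1 b12 b13 a4 b15 a6
  row 2: a1 b22 a3 b24 b25 b26
  row 3: a1 a2 a3 a4 a5 b36
  row 4: b41 a2 b43 b44 a5 b46
Rows 1 and 3 agree on P4; apply P4→P1, P6 and equate their P1, P6 entries.
Rows 2 and 3 agree on P3; apply P3→P4, P5 and equate their P4, P5 entries.
Rows 1 and 3 agree on P4, P6; apply P4, P6→P2 and equate their P2 entries.
Rows 1 and 4 agree on P2; apply P2→P4 and equate their P4 entries.
Rows 1 and 2 agree on P4; apply P4→P1, P6 and equate their P1, P6 entries.
Rows 1 and 4 agree on P4; apply P4→P1, P6 and equate their P1, P6 entries.
Rows 2 and 3 agree on P3, P4; apply P3, P4→P2, P6 and equate their P2, P6 entries.
Row 2 is now all distinguished symbols — the join is lossless.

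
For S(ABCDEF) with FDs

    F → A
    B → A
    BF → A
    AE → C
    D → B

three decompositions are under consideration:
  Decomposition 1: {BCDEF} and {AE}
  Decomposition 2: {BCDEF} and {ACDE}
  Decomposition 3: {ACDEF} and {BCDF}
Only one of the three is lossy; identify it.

Decomposition 1

Decomposition 1: common = {E}, closure = {E} → lossy.
Decomposition 2: common = {CDE}, closure = {ABCDE} → lossless.
Decomposition 3: common = {CDF}, closure = {ABCDF} → lossless.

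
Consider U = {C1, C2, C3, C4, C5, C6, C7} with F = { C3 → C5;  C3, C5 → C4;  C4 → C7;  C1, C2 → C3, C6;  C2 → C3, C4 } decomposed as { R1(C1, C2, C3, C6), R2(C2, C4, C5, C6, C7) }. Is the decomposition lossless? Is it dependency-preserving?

Lossless test: (C2, C6)⁺ = {C2, C3, C4, C5, C6, C7}, which contains all of one fragment — lossless.
Dependency preservation: the restricted closure of {C3} across the fragments never reaches {C5}, so C3 → C5 cannot be enforced without a join — not preserved.

lossless but not dependency-preserving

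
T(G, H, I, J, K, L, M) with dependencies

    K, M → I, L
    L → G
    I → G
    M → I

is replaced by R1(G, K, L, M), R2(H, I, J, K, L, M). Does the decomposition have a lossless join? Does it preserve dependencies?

Lossless test: (K, L, M)⁺ = {G, I, K, L, M}, which contains all of one fragment — lossless.
Dependency preservation: the restricted closure of {I} across the fragments never reaches {G}, so I → G cannot be enforced without a join — not preserved.

lossless but not dependency-preserving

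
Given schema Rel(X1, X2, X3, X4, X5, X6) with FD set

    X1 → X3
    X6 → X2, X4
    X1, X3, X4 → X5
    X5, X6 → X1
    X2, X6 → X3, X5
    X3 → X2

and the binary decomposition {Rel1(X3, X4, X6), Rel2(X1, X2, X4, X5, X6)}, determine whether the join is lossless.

Common attributes: Rel1 ∩ Rel2 = {X4, X6}.
Closure of {X4, X6}: X6 → X2, X4 applies, adding X2; X2, X6 → X3, X5 applies, adding X3, X5; X5, X6 → X1 applies, adding X1. So (X4, X6)⁺ = {X1, X2, X3, X4, X5, X6}.
This closure contains every attribute of Rel1, so Rel1 ∩ Rel2 → Rel1. The join is lossless.

Yes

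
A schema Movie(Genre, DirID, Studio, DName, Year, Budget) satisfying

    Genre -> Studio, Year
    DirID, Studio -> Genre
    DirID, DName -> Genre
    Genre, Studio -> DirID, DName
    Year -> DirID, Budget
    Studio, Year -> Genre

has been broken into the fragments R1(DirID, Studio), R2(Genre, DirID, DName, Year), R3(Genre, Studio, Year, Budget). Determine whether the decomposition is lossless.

Chase test. Columns are Genre, DirID, Studio, DName, Year, Budget; row i has aⱼ where attribute j ∈ Ri, else bᵢⱼ.
Initial tableau (one row per fragment):
  row 1: b11 a2 a3 b14 b15 b16
  row 2: a1 a2 b23 a4 a5 b26
  row 3: a1 b32 a3 b34 a5 a6
Rows 2 and 3 agree on Genre; apply Genre→Studio, Year and equate their Studio, Year entries.
Rows 1 and 2 agree on DirID, Studio; apply DirID, Studio→Genre and equate their Genre entries.
Rows 1 and 2 agree on Genre, Studio; apply Genre, Studio→DirID, DName and equate their DirID, DName entries.
Rows 1 and 3 agree on Genre, Studio; apply Genre, Studio→DirID, DName and equate their DirID, DName entries.
Rows 2 and 3 agree on Year; apply Year→DirID, Budget and equate their DirID, Budget entries.
Rows 1 and 2 agree on Genre; apply Genre→Studio, Year and equate their Studio, Year entries.
Rows 1 and 2 agree on Year; apply Year→DirID, Budget and equate their DirID, Budget entries.
Row 1 is now all distinguished symbols — the join is lossless.

Yes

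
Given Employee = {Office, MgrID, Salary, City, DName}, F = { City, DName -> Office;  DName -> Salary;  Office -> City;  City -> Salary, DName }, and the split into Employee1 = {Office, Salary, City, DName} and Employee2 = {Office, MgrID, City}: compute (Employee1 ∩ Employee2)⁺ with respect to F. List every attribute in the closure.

Employee1 ∩ Employee2 = {Office, City}.
City → Salary, DName applies, adding Salary, DName
Closure: {Office, Salary, City, DName}.

Office, Salary, City, DName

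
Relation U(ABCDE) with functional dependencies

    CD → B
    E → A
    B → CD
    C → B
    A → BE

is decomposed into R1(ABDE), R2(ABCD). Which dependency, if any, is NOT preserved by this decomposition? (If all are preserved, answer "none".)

none

CD → B lies within R2.
E → A lies within R1.
B → CD lies within R2.
C → B lies within R2.
A → BE lies within R1.
Every dependency is enforceable on the fragments, so the decomposition is dependency-preserving.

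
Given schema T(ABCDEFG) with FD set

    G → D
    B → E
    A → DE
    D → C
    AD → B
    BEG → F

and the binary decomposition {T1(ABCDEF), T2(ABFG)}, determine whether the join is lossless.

Yes

Common attributes: T1 ∩ T2 = {ABF}.
Closure of {ABF}: B → E applies, adding E; A → DE applies, adding D; D → C applies, adding C. So (ABF)⁺ = {ABCDEF}.
This closure contains every attribute of T1, so T1 ∩ T2 → T1. The join is lossless.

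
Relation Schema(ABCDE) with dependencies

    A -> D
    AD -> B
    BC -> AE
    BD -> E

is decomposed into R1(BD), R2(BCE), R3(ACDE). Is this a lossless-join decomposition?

No

Chase test. Columns are ABCDE; row i has aⱼ where attribute j ∈ Ri, else bᵢⱼ.
Initial tableau (one row per fragment):
  row 1: b11 a2 b13 a4 b15
  row 2: b21 a2 a3 b24 a5
  row 3: a1 b32 a3 a4 a5
No row becomes fully distinguished — the join is lossy.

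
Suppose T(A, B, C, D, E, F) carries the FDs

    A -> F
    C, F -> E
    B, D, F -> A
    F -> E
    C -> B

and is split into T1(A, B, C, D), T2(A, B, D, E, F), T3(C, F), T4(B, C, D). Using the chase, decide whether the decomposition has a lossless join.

Yes

Chase test. Columns are A, B, C, D, E, F; row i has aⱼ where attribute j ∈ Ti, else bᵢⱼ.
Initial tableau (one row per fragment):
  row 1: a1 a2 a3 a4 b15 b16
  row 2: a1 a2 b23 a4 a5 a6
  row 3: b31 b32 a3 b34 b35 a6
  row 4: b41 a2 a3 a4 b45 b46
Rows 1 and 2 agree on A; apply A→F and equate their F entries.
Rows 1 and 3 agree on C, F; apply C, F→E and equate their E entries.
Rows 1 and 2 agree on F; apply F→E and equate their E entries.
Rows 1 and 3 agree on C; apply C→B and equate their B entries.
Row 1 is now all distinguished symbols — the join is lossless.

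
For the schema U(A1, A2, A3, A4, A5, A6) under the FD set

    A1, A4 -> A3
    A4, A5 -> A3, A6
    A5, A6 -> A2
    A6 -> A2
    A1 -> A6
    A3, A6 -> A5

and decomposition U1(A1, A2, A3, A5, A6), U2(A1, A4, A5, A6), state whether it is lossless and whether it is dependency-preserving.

lossy and not dependency-preserving

Lossless test: (A1, A5, A6)⁺ = {A1, A2, A5, A6}, which is a superkey of neither fragment — lossy.
Dependency preservation: the restricted closure of {A1, A4} across the fragments never reaches {A3}, so A1, A4 → A3 cannot be enforced without a join — not preserved.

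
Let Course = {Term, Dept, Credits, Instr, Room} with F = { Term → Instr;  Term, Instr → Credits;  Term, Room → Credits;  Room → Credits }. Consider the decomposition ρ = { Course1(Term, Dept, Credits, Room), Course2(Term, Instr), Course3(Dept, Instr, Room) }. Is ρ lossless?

Yes

Chase test. Columns are Term, Dept, Credits, Instr, Room; row i has aⱼ where attribute j ∈ Coursei, else bᵢⱼ.
Initial tableau (one row per fragment):
  row 1: a1 a2 a3 b14 a5
  row 2: a1 b22 b23 a4 b25
  row 3: b31 a2 b33 a4 a5
Rows 1 and 2 agree on Term; apply Term→Instr and equate their Instr entries.
Rows 1 and 2 agree on Term, Instr; apply Term, Instr→Credits and equate their Credits entries.
Rows 1 and 3 agree on Room; apply Room→Credits and equate their Credits entries.
Row 1 is now all distinguished symbols — the join is lossless.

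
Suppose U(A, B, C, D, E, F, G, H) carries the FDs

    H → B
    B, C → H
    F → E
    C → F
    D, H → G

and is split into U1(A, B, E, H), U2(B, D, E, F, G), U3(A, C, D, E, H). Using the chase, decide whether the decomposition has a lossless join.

No

Chase test. Columns are A, B, C, D, E, F, G, H; row i has aⱼ where attribute j ∈ Ui, else bᵢⱼ.
Initial tableau (one row per fragment):
  row 1: a1 a2 b13 b14 a5 b16 b17 a8
  row 2: b21 a2 b23 a4 a5 a6 a7 b28
  row 3: a1 b32 a3 a4 a5 b36 b37 a8
Rows 1 and 3 agree on H; apply H→B and equate their B entries.
No row becomes fully distinguished — the join is lossy.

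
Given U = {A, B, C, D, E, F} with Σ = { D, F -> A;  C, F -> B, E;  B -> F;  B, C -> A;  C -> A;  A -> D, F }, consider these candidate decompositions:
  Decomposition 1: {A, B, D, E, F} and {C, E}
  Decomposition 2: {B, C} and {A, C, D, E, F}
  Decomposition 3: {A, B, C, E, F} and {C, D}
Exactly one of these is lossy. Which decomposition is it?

Decomposition 1

Decomposition 1: common = {E}, closure = {E} → lossy.
Decomposition 2: common = {C}, closure = {A, B, C, D, E, F} → lossless.
Decomposition 3: common = {C}, closure = {A, B, C, D, E, F} → lossless.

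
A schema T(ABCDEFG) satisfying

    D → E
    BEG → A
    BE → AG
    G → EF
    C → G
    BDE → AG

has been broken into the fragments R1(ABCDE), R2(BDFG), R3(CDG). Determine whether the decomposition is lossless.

Chase test. Columns are ABCDEFG; row i has aⱼ where attribute j ∈ Ri, else bᵢⱼ.
Initial tableau (one row per fragment):
  row 1: a1 a2 a3 a4 a5 b16 b17
  row 2: b21 a2 b23 a4 b25 a6 a7
  row 3: b31 b32 a3 a4 b35 b36 a7
Rows 1 and 2 agree on D; apply D→E and equate their E entries.
Rows 1 and 3 agree on D; apply D→E and equate their E entries.
Rows 1 and 2 agree on BE; apply BE→AG and equate their AG entries.
Rows 1 and 2 agree on G; apply G→EF and equate their EF entries.
Rows 1 and 3 agree on G; apply G→EF and equate their EF entries.
Row 1 is now all distinguished symbols — the join is lossless.

Yes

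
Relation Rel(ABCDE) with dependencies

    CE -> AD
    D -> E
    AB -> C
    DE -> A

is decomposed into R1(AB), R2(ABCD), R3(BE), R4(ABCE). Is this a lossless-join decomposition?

Chase test. Columns are ABCDE; row i has aⱼ where attribute j ∈ Ri, else bᵢⱼ.
Initial tableau (one row per fragment):
  row 1: a1 a2 b13 b14 b15
  row 2: a1 a2 a3 a4 b25
  row 3: b31 a2 b33 b34 a5
  row 4: a1 a2 a3 b44 a5
Rows 1 and 2 agree on AB; apply AB→C and equate their C entries.
No row becomes fully distinguished — the join is lossy.

No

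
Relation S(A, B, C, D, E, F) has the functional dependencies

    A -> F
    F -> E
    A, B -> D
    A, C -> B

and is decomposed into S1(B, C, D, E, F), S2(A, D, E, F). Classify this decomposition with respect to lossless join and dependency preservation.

Lossless test: (D, E, F)⁺ = {D, E, F}, which is a superkey of neither fragment — lossy.
Dependency preservation: the restricted closure of {A, B} across the fragments never reaches {D}, so A, B → D cannot be enforced without a join — not preserved.

lossy and not dependency-preserving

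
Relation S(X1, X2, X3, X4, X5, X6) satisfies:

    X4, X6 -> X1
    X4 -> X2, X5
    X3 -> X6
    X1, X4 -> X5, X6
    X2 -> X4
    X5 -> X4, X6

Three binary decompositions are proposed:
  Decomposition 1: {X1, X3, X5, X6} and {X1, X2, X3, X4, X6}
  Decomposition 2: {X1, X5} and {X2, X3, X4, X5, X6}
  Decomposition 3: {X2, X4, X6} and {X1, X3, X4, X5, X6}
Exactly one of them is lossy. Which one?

Decomposition 1

Decomposition 1: common = {X1, X3, X6}, closure = {X1, X3, X6} → lossy.
Decomposition 2: common = {X5}, closure = {X1, X2, X4, X5, X6} → lossless.
Decomposition 3: common = {X4, X6}, closure = {X1, X2, X4, X5, X6} → lossless.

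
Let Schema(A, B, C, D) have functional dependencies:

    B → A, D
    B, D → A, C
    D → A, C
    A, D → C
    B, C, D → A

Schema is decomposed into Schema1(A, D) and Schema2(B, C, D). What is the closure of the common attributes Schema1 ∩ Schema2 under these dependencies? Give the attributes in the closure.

A, C, D

Schema1 ∩ Schema2 = {D}.
D → A, C applies, adding A, C
Closure: {A, C, D}.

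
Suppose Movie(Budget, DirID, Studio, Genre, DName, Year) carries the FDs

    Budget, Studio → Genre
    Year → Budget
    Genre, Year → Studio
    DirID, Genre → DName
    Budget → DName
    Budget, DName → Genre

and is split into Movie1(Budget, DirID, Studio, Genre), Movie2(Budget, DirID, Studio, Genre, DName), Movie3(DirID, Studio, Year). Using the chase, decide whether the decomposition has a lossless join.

Chase test. Columns are Budget, DirID, Studio, Genre, DName, Year; row i has aⱼ where attribute j ∈ Moviei, else bᵢⱼ.
Initial tableau (one row per fragment):
  row 1: a1 a2 a3 a4 b15 b16
  row 2: a1 a2 a3 a4 a5 b26
  row 3: b31 a2 a3 b34 b35 a6
Rows 1 and 2 agree on DirID, Genre; apply DirID, Genre→DName and equate their DName entries.
No row becomes fully distinguished — the join is lossy.

No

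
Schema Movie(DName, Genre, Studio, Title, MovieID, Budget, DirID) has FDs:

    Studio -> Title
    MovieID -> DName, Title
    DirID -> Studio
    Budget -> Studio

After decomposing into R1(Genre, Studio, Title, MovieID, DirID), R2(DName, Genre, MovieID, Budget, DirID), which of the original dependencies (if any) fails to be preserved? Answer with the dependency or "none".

Budget -> Studio

Check Budget → Studio: no single fragment contains all of {Studio, Budget}, and the restricted closure of {Budget} across the fragments never reaches {Studio}.
Studio → Title is preserved.
MovieID → DName, Title is preserved.
DirID → Studio is preserved.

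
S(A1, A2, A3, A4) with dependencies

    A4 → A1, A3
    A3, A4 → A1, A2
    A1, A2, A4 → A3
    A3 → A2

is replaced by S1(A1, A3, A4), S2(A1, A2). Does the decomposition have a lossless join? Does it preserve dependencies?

Lossless test: (A1)⁺ = {A1}, which is a superkey of neither fragment — lossy.
Dependency preservation: the restricted closure of {A3, A4} across the fragments never reaches {A1, A2}, so A3, A4 → A1, A2 cannot be enforced without a join — not preserved.

lossy and not dependency-preserving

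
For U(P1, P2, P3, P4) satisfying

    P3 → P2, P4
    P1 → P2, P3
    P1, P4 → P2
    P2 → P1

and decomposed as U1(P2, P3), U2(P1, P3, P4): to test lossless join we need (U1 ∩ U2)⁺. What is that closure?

U1 ∩ U2 = {P3}.
P3 → P2, P4 applies, adding P2, P4
P2 → P1 applies, adding P1
Closure: {P1, P2, P3, P4}.

P1, P2, P3, P4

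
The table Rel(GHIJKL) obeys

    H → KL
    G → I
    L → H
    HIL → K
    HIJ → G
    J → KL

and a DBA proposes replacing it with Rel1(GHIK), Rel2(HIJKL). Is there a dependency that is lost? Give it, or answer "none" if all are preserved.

HIJ → G

Check HIJ → G: no single fragment contains all of {GHIJ}, and the restricted closure of {HIJ} across the fragments never reaches {G}.
H → KL is preserved.
G → I is preserved.
L → H is preserved.
HIL → K is preserved.
J → KL is preserved.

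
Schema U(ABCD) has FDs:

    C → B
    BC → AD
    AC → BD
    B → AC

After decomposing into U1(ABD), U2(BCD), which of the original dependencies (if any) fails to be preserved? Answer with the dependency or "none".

none

C → B lies within U2.
BC → AD: restricted closure across fragments reaches AD.
AC → BD: restricted closure across fragments reaches BD.
B → AC: restricted closure across fragments reaches AC.
Every dependency is enforceable on the fragments, so the decomposition is dependency-preserving.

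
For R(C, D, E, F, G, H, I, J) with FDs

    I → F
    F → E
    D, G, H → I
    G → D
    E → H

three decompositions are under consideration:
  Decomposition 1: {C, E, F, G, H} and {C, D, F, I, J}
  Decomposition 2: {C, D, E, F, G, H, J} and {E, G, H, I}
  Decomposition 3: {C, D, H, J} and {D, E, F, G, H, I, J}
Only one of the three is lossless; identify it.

Decomposition 2

Decomposition 1: common = {C, F}, closure = {C, E, F, H} → lossy.
Decomposition 2: common = {E, G, H}, closure = {D, E, F, G, H, I} → lossless.
Decomposition 3: common = {D, H, J}, closure = {D, H, J} → lossy.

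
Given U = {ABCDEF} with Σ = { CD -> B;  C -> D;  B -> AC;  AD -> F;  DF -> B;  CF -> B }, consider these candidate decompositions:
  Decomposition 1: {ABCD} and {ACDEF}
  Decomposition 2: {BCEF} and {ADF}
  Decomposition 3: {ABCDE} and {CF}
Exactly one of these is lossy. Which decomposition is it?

Decomposition 1: common = {ACD}, closure = {ABCDF} → lossless.
Decomposition 2: common = {F}, closure = {F} → lossy.
Decomposition 3: common = {C}, closure = {ABCDF} → lossless.

Decomposition 2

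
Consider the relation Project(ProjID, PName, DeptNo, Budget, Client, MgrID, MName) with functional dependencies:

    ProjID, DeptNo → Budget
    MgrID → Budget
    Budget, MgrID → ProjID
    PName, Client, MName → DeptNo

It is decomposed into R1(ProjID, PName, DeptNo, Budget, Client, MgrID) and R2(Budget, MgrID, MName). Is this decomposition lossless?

No

Common attributes: R1 ∩ R2 = {Budget, MgrID}.
Closure of {Budget, MgrID}: Budget, MgrID → ProjID applies, adding ProjID. So (Budget, MgrID)⁺ = {ProjID, Budget, MgrID}.
The closure contains neither all of R1 = {ProjID, PName, DeptNo, Budget, Client, MgrID} nor all of R2 = {Budget, MgrID, MName}, so the common attributes are not a superkey of either fragment. The join is lossy.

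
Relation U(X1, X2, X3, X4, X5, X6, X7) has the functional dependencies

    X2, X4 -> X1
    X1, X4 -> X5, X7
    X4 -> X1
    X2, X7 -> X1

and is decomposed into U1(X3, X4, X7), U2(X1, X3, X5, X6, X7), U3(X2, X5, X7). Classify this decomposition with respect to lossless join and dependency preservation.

lossy and not dependency-preserving

Lossless test (chase): applying each FD to every pair of rows produces no changes in the tableau, so no row becomes fully distinguished — the join is lossy.
Dependency preservation: the restricted closure of {X2, X4} across the fragments never reaches {X1}, so X2, X4 → X1 cannot be enforced without a join — not preserved.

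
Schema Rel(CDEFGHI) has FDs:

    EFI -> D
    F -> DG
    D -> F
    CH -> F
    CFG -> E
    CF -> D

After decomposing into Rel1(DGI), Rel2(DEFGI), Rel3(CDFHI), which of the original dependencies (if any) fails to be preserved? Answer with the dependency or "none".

CFG -> E

Check CFG → E: no single fragment contains all of {CEFG}, and the restricted closure of {CFG} across the fragments never reaches {E}.
EFI → D is preserved.
F → DG is preserved.
D → F is preserved.
CH → F is preserved.
CF → D is preserved.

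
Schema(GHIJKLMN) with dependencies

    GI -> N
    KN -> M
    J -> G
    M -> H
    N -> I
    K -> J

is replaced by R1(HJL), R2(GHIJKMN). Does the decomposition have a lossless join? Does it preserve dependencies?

lossy but dependency-preserving

Lossless test: (HJ)⁺ = {GHJ}, which is a superkey of neither fragment — lossy.
Dependency preservation: every FD's attributes lie within a single fragment, so each can be enforced locally — preserved.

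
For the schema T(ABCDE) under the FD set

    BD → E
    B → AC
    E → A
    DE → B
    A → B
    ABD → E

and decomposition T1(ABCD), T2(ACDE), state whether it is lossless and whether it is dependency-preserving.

lossless and dependency-preserving

Lossless test: (ACD)⁺ = {ABCDE}, which contains all of one fragment — lossless.
Dependency preservation: BD → E; DE → B; ABD → E are not contained in any single fragment, but the restricted closure of each left-hand side across the fragments still reaches the right-hand side; the remaining FDs each lie inside some fragment. All dependencies are preserved.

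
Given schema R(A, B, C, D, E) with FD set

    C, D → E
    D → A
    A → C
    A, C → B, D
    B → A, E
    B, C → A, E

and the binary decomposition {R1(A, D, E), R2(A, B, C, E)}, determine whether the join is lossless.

Common attributes: R1 ∩ R2 = {A, E}.
Closure of {A, E}: A → C applies, adding C; A, C → B, D applies, adding B, D. So (A, E)⁺ = {A, B, C, D, E}.
This closure contains every attribute of R1, so R1 ∩ R2 → R1. The join is lossless.

Yes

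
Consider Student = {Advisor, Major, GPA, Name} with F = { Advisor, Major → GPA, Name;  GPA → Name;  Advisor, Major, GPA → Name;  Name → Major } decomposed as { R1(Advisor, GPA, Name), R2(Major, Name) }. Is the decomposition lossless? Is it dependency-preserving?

Lossless test: (Name)⁺ = {Major, Name}, which contains all of one fragment — lossless.
Dependency preservation: the restricted closure of {Advisor, Major} across the fragments never reaches {GPA, Name}, so Advisor, Major → GPA, Name cannot be enforced without a join — not preserved.

lossless but not dependency-preserving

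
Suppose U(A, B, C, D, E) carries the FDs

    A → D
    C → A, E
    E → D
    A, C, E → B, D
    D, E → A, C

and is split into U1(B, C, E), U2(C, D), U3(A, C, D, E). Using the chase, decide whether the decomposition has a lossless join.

Yes

Chase test. Columns are A, B, C, D, E; row i has aⱼ where attribute j ∈ Ui, else bᵢⱼ.
Initial tableau (one row per fragment):
  row 1: b11 a2 a3 b14 a5
  row 2: b21 b22 a3 a4 b25
  row 3: a1 b32 a3 a4 a5
Rows 1 and 2 agree on C; apply C→A, E and equate their A, E entries.
Rows 1 and 3 agree on C; apply C→A, E and equate their A, E entries.
Rows 1 and 2 agree on E; apply E→D and equate their D entries.
Rows 1 and 2 agree on A, C, E; apply A, C, E→B, D and equate their B, D entries.
Rows 1 and 3 agree on A, C, E; apply A, C, E→B, D and equate their B, D entries.
Row 1 is now all distinguished symbols — the join is lossless.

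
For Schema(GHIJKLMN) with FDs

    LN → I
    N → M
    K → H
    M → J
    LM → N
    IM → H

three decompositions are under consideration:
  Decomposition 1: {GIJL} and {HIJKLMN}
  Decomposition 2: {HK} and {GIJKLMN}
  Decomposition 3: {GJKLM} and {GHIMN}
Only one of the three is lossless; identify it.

Decomposition 1: common = {IJL}, closure = {IJL} → lossy.
Decomposition 2: common = {K}, closure = {HK} → lossless.
Decomposition 3: common = {GM}, closure = {GJM} → lossy.

Decomposition 2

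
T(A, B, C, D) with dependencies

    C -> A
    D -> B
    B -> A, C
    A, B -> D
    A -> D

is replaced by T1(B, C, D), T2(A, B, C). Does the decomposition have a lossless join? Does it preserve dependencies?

lossless and dependency-preserving

Lossless test: (B, C)⁺ = {A, B, C, D}, which contains all of one fragment — lossless.
Dependency preservation: A, B → D; A → D are not contained in any single fragment, but the restricted closure of each left-hand side across the fragments still reaches the right-hand side; the remaining FDs each lie inside some fragment. All dependencies are preserved.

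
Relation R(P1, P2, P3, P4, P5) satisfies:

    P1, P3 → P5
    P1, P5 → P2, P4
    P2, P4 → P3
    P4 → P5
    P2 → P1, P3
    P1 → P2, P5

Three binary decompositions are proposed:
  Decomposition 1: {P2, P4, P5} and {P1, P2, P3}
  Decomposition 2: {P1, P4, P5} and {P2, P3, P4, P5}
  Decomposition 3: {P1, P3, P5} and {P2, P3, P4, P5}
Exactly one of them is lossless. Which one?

Decomposition 1

Decomposition 1: common = {P2}, closure = {P1, P2, P3, P4, P5} → lossless.
Decomposition 2: common = {P4, P5}, closure = {P4, P5} → lossy.
Decomposition 3: common = {P3, P5}, closure = {P3, P5} → lossy.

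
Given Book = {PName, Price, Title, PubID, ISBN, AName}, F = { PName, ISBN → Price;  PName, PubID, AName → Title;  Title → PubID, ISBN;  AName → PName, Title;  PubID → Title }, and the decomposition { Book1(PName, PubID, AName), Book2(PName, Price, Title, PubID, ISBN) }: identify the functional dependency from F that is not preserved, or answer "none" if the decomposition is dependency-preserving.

PName, ISBN → Price lies within Book2.
PName, PubID, AName → Title: restricted closure across fragments reaches Title.
Title → PubID, ISBN lies within Book2.
AName → PName, Title: restricted closure across fragments reaches PName, Title.
PubID → Title lies within Book2.
Every dependency is enforceable on the fragments, so the decomposition is dependency-preserving.

none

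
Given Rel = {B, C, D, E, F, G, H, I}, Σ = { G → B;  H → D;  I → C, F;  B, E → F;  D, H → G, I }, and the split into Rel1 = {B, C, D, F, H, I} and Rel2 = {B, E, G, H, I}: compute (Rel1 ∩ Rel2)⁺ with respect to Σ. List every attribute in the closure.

Rel1 ∩ Rel2 = {B, H, I}.
H → D applies, adding D
I → C, F applies, adding C, F
D, H → G, I applies, adding G
Closure: {B, C, D, F, G, H, I}.

B, C, D, F, G, H, I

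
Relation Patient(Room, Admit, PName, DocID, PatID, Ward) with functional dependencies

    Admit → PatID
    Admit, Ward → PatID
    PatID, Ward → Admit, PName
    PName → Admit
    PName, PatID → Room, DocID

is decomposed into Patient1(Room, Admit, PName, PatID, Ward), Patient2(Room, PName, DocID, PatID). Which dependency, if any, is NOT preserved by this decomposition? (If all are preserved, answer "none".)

none

Admit → PatID lies within Patient1.
Admit, Ward → PatID lies within Patient1.
PatID, Ward → Admit, PName lies within Patient1.
PName → Admit lies within Patient1.
PName, PatID → Room, DocID lies within Patient2.
Every dependency is enforceable on the fragments, so the decomposition is dependency-preserving.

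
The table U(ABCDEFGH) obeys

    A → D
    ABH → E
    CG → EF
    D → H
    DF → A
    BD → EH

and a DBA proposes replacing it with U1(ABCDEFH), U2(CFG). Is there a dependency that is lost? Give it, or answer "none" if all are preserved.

Check CG → EF: no single fragment contains all of {CEFG}, and the restricted closure of {CG} across the fragments never reaches {EF}.
A → D is preserved.
ABH → E is preserved.
D → H is preserved.
DF → A is preserved.
BD → EH is preserved.

CG → EF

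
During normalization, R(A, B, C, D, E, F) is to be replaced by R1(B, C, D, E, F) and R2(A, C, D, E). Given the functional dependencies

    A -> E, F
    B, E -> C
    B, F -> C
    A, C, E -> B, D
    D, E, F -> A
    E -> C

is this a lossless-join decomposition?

Common attributes: R1 ∩ R2 = {C, D, E}.
No dependency enlarges {C, D, E}, so (C, D, E)⁺ = {C, D, E}.
The closure contains neither all of R1 = {B, C, D, E, F} nor all of R2 = {A, C, D, E}, so the common attributes are not a superkey of either fragment. The join is lossy.

No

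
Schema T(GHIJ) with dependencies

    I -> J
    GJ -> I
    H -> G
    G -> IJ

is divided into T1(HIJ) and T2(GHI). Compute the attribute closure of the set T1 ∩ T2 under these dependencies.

GHIJ

T1 ∩ T2 = {HI}.
I → J applies, adding J
H → G applies, adding G
Closure: {GHIJ}.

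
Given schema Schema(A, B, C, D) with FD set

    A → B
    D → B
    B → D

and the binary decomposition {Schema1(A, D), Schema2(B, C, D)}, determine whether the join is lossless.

No

Common attributes: Schema1 ∩ Schema2 = {D}.
Closure of {D}: D → B applies, adding B. So (D)⁺ = {B, D}.
The closure contains neither all of Schema1 = {A, D} nor all of Schema2 = {B, C, D}, so the common attributes are not a superkey of either fragment. The join is lossy.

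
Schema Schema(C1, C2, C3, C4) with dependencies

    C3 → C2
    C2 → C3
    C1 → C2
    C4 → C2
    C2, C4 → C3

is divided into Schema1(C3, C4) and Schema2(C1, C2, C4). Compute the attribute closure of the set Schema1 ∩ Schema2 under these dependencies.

C2, C3, C4

Schema1 ∩ Schema2 = {C4}.
C4 → C2 applies, adding C2
C2, C4 → C3 applies, adding C3
Closure: {C2, C3, C4}.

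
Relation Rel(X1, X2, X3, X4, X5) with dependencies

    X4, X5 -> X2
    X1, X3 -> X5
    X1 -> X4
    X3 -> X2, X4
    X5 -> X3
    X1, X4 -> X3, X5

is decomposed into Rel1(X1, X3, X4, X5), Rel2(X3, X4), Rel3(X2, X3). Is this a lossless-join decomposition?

Yes

Chase test. Columns are X1, X2, X3, X4, X5; row i has aⱼ where attribute j ∈ Reli, else bᵢⱼ.
Initial tableau (one row per fragment):
  row 1: a1 b12 a3 a4 a5
  row 2: b21 b22 a3 a4 b25
  row 3: b31 a2 a3 b34 b35
Rows 1 and 2 agree on X3; apply X3→X2, X4 and equate their X2, X4 entries.
Rows 1 and 3 agree on X3; apply X3→X2, X4 and equate their X2, X4 entries.
Row 1 is now all distinguished symbols — the join is lossless.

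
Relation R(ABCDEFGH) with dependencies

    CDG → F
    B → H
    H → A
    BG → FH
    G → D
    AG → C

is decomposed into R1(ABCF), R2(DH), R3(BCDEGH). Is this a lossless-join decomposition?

Chase test. Columns are ABCDEFGH; row i has aⱼ where attribute j ∈ Ri, else bᵢⱼ.
Initial tableau (one row per fragment):
  row 1: a1 a2 a3 b14 b15 a6 b17 b18
  row 2: b21 b22 b23 a4 b25 b26 b27 a8
  row 3: b31 a2 a3 a4 a5 b36 a7 a8
Rows 1 and 3 agree on B; apply B→H and equate their H entries.
Rows 1 and 2 agree on H; apply H→A and equate their A entries.
Rows 1 and 3 agree on H; apply H→A and equate their A entries.
No row becomes fully distinguished — the join is lossy.

No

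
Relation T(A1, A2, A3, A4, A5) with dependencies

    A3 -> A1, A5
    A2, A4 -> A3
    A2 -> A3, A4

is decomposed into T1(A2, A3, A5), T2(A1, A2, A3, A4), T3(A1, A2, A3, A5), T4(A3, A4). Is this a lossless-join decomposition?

Yes

Chase test. Columns are A1, A2, A3, A4, A5; row i has aⱼ where attribute j ∈ Ti, else bᵢⱼ.
Initial tableau (one row per fragment):
  row 1: b11 a2 a3 b14 a5
  row 2: a1 a2 a3 a4 b25
  row 3: a1 a2 a3 b34 a5
  row 4: b41 b42 a3 a4 b45
Rows 1 and 2 agree on A3; apply A3→A1, A5 and equate their A1, A5 entries.
Rows 1 and 4 agree on A3; apply A3→A1, A5 and equate their A1, A5 entries.
Rows 1 and 2 agree on A2; apply A2→A3, A4 and equate their A3, A4 entries.
Rows 1 and 3 agree on A2; apply A2→A3, A4 and equate their A3, A4 entries.
Row 1 is now all distinguished symbols — the join is lossless.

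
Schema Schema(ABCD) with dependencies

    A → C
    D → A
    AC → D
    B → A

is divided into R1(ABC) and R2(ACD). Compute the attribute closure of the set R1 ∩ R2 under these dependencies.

ACD

R1 ∩ R2 = {AC}.
AC → D applies, adding D
Closure: {ACD}.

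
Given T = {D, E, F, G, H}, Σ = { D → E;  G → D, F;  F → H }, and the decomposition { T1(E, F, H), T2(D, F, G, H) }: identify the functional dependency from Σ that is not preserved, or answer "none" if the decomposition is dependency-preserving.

Check D → E: no single fragment contains all of {D, E}, and the restricted closure of {D} across the fragments never reaches {E}.
G → D, F is preserved.
F → H is preserved.

D → E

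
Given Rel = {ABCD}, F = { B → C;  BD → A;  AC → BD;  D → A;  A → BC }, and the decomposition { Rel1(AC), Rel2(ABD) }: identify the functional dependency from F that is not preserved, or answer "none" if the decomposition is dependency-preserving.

Check B → C: no single fragment contains all of {BC}, and the restricted closure of {B} across the fragments never reaches {C}.
BD → A is preserved.
AC → BD is preserved.
D → A is preserved.
A → BC is preserved.

B → C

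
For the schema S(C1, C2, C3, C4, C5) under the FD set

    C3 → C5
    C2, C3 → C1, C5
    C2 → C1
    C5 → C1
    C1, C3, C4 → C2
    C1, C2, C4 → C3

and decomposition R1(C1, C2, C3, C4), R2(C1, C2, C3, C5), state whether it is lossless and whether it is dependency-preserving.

Lossless test: (C1, C2, C3)⁺ = {C1, C2, C3, C5}, which contains all of one fragment — lossless.
Dependency preservation: every FD's attributes lie within a single fragment, so each can be enforced locally — preserved.

lossless and dependency-preserving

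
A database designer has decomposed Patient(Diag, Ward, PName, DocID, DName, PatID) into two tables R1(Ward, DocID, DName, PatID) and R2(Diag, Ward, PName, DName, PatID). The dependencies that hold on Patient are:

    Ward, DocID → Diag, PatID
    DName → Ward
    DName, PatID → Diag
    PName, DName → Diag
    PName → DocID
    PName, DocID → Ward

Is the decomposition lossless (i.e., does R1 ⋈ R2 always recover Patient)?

No

Common attributes: R1 ∩ R2 = {Ward, DName, PatID}.
Closure of {Ward, DName, PatID}: DName, PatID → Diag applies, adding Diag. So (Ward, DName, PatID)⁺ = {Diag, Ward, DName, PatID}.
The closure contains neither all of R1 = {Ward, DocID, DName, PatID} nor all of R2 = {Diag, Ward, PName, DName, PatID}, so the common attributes are not a superkey of either fragment. The join is lossy.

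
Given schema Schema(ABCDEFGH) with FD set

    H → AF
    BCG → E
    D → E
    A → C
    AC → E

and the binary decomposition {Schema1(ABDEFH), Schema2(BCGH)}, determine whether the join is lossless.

Common attributes: Schema1 ∩ Schema2 = {BH}.
Closure of {BH}: H → AF applies, adding AF; A → C applies, adding C; AC → E applies, adding E. So (BH)⁺ = {ABCEFH}.
The closure contains neither all of Schema1 = {ABDEFH} nor all of Schema2 = {BCGH}, so the common attributes are not a superkey of either fragment. The join is lossy.

No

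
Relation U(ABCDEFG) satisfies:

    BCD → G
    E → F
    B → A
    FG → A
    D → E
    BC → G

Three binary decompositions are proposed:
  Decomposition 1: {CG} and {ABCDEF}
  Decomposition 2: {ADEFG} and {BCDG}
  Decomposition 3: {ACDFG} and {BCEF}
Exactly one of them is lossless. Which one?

Decomposition 1: common = {C}, closure = {C} → lossy.
Decomposition 2: common = {DG}, closure = {ADEFG} → lossless.
Decomposition 3: common = {CF}, closure = {CF} → lossy.

Decomposition 2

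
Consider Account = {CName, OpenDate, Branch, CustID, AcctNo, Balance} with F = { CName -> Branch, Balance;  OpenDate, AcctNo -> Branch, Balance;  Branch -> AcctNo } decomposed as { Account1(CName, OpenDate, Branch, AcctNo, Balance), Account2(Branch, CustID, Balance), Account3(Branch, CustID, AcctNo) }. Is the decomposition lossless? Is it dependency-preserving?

Lossless test (chase): Rows 1 and 2 agree on Branch; apply Branch→AcctNo and equate their AcctNo entries. No row becomes fully distinguished — the join is lossy.
Dependency preservation: every FD's attributes lie within a single fragment, so each can be enforced locally — preserved.

lossy but dependency-preserving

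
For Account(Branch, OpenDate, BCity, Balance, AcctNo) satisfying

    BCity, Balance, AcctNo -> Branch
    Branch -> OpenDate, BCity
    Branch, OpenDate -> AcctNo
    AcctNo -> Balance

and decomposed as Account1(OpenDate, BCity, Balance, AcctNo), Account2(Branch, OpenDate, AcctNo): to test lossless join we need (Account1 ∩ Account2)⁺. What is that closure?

OpenDate, Balance, AcctNo

Account1 ∩ Account2 = {OpenDate, AcctNo}.
AcctNo → Balance applies, adding Balance
Closure: {OpenDate, Balance, AcctNo}.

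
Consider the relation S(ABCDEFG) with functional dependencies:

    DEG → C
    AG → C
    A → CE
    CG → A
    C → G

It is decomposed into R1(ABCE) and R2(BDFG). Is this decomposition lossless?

No

Common attributes: R1 ∩ R2 = {B}.
No dependency enlarges {B}, so (B)⁺ = {B}.
The closure contains neither all of R1 = {ABCE} nor all of R2 = {BDFG}, so the common attributes are not a superkey of either fragment. The join is lossy.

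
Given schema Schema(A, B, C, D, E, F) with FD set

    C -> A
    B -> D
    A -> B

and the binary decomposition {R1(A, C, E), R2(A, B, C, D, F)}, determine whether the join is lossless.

Common attributes: R1 ∩ R2 = {A, C}.
Closure of {A, C}: A → B applies, adding B; B → D applies, adding D. So (A, C)⁺ = {A, B, C, D}.
The closure contains neither all of R1 = {A, C, E} nor all of R2 = {A, B, C, D, F}, so the common attributes are not a superkey of either fragment. The join is lossy.

No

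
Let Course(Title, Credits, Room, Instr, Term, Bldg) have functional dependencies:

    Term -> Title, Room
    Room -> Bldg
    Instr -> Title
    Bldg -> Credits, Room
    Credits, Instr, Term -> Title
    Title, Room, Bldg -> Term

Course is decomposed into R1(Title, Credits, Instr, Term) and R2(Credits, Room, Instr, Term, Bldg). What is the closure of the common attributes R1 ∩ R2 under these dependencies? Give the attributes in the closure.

R1 ∩ R2 = {Credits, Instr, Term}.
Term → Title, Room applies, adding Title, Room
Room → Bldg applies, adding Bldg
Closure: {Title, Credits, Room, Instr, Term, Bldg}.

Title, Credits, Room, Instr, Term, Bldg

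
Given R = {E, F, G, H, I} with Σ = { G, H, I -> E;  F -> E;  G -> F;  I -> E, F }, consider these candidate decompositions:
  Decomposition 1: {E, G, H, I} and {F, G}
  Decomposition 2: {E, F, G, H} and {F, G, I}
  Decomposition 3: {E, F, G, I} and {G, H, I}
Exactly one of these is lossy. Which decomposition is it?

Decomposition 1: common = {G}, closure = {E, F, G} → lossless.
Decomposition 2: common = {F, G}, closure = {E, F, G} → lossy.
Decomposition 3: common = {G, I}, closure = {E, F, G, I} → lossless.

Decomposition 2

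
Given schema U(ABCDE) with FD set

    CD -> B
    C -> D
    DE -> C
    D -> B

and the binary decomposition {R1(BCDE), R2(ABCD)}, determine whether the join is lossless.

Common attributes: R1 ∩ R2 = {BCD}.
No dependency enlarges {BCD}, so (BCD)⁺ = {BCD}.
The closure contains neither all of R1 = {BCDE} nor all of R2 = {ABCD}, so the common attributes are not a superkey of either fragment. The join is lossy.

No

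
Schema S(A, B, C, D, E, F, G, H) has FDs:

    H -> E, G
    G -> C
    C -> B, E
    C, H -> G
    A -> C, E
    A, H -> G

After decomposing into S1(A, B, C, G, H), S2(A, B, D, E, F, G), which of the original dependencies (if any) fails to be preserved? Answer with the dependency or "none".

C -> B, E

Check C → B, E: no single fragment contains all of {B, C, E}, and the restricted closure of {C} across the fragments never reaches {B, E}.
H → E, G is preserved.
G → C is preserved.
C, H → G is preserved.
A → C, E is preserved.
A, H → G is preserved.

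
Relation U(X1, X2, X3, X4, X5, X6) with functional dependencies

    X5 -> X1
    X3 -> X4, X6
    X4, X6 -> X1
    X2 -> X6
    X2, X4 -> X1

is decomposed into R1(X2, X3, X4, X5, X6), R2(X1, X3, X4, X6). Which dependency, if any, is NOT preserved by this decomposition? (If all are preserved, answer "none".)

X5 -> X1

Check X5 → X1: no single fragment contains all of {X1, X5}, and the restricted closure of {X5} across the fragments never reaches {X1}.
X3 → X4, X6 is preserved.
X4, X6 → X1 is preserved.
X2 → X6 is preserved.
X2, X4 → X1 is preserved.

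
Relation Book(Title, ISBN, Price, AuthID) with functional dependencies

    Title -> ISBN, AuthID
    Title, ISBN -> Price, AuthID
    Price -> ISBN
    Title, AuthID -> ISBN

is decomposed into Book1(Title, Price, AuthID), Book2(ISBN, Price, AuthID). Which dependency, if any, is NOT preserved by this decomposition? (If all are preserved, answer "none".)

none

Title → ISBN, AuthID: restricted closure across fragments reaches ISBN, AuthID.
Title, ISBN → Price, AuthID: restricted closure across fragments reaches Price, AuthID.
Price → ISBN lies within Book2.
Title, AuthID → ISBN: restricted closure across fragments reaches ISBN.
Every dependency is enforceable on the fragments, so the decomposition is dependency-preserving.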